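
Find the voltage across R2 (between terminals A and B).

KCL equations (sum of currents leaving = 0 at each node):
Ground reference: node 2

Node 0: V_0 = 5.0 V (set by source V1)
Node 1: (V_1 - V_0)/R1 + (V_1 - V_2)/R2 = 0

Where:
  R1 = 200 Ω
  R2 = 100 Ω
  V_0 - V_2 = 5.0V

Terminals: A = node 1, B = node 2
R1 and R2 are in series across V1 (node 0 → node 1 → node 2), and the output A–B is taken across R2, so this is a voltage divider.
Series current: I = V1/(R1 + R2) = 5/(200 + 100) = 5/300 = 0.01667 A
V_R2 = I × R2 = V1 × R2/(R1 + R2) = 5 × 100/300 = 1.667 V

Final answer: 1.667 V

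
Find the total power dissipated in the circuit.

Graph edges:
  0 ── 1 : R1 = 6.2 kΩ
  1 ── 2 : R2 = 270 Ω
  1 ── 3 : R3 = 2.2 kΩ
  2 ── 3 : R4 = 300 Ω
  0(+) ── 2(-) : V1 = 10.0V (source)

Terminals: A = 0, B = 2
Nodal analysis, taking node 2 as the 0 V reference.
Source V1 fixes V_0 = 10 V.
KCL at each unknown node (sum of currents leaving = 0; resistances in Ω):
  Node 1: (V_1 - 10)/6200 + (V_1 - 0)/270 + (V_1 - V_3)/2200 = 0
  Node 3: (V_3 - V_1)/2200 + (V_3 - 0)/300 = 0
Collecting terms (coefficients in siemens):
  0.00432·V_1 - 0.0004545·V_3 = 0.001613
  0.003788·V_3 - 0.0004545·V_1 = 0
Determinant D = (0.00432)(0.003788) - (-0.0004545)(-0.0004545) = 0.00001616
V_1 = [(0.001613)(0.003788) - (-0.0004545)(0)]/D = 0.3782 V
V_3 = [(0.00432)(0) - (0.001613)(-0.0004545)]/D = 0.04538 V
Power in each resistor, P = (ΔV)²/R:
  P_R1 = (10 - 0.3782)²/6200 = 0.01493 W
  P_R2 = (0.3782 - 0)²/270 = 0.0005297 W
  P_R3 = (0.3782 - 0.04538)²/2200 = 0.00005034 W
  P_R4 = (0 - 0.04538)²/300 = 0.000006865 W
P_total = P_R1 + P_R2 + P_R3 + P_R4 = 0.01552 W

Final answer: 0.01552 W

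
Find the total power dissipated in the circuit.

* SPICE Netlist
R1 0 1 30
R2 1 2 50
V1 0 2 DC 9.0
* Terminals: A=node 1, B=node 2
Nodal analysis, taking node 2 as the 0 V reference.
Source V1 fixes V_0 = 9 V.
KCL at each unknown node (sum of currents leaving = 0; resistances in Ω):
  Node 1: (V_1 - 9)/30 + (V_1 - 0)/50 = 0
Collecting terms: 0.05333 × V_1 = 0.3  =>  V_1 = 5.625 V
Power in each resistor, P = (ΔV)²/R:
  P_R1 = (9 - 5.625)²/30 = 0.3797 W
  P_R2 = (5.625 - 0)²/50 = 0.6328 W
P_total = P_R1 + P_R2 = 1.012 W

Final answer: 1.012 W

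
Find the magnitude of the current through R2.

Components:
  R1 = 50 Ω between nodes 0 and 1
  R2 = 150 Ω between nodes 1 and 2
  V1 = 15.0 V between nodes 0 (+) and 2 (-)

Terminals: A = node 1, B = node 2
Nodal analysis, taking node 2 as the 0 V reference.
Source V1 fixes V_0 = 15 V.
KCL at each unknown node (sum of currents leaving = 0; resistances in Ω):
  Node 1: (V_1 - 15)/50 + (V_1 - 0)/150 = 0
Collecting terms: 0.02667 × V_1 = 0.3  =>  V_1 = 11.25 V
I_R2 = (V_1 - V_2)/R2 = (11.25 - 0)/150 = 0.075 A
|I_R2| = 0.075 A

Final answer: |I_R2| = 0.075 A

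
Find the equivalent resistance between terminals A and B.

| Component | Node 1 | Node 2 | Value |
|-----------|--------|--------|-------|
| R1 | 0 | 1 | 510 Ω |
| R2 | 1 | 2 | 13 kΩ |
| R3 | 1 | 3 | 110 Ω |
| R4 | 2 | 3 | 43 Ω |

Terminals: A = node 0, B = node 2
Reduce the network between node 0 (A) and node 2 (B) by series/parallel combination:
  Rs1 = R3 + R4 (series, joined only at node 3) = 110 + 43 = 153 Ω
  Rp1 = R2 ‖ Rs1 (parallel, both between nodes 1 and 2) = 1/(1/13000 + 1/153) = 151.2 Ω
  Rs2 = R1 + Rp1 (series, joined only at node 1) = 510 + 151.2 = 661.2 Ω
R_eq = 661.2 Ω

Final answer: 661.2 Ω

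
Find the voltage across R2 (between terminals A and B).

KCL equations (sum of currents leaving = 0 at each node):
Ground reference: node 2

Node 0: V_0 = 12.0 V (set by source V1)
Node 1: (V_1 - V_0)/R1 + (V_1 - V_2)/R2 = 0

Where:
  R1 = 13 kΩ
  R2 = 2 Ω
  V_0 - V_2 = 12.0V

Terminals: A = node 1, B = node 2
R1 and R2 are in series across V1 (node 0 → node 1 → node 2), and the output A–B is taken across R2, so this is a voltage divider.
Series current: I = V1/(R1 + R2) = 12/(13000 + 2) = 12/13000 = 0.0009229 A
V_R2 = I × R2 = V1 × R2/(R1 + R2) = 12 × 2/13000 = 0.001846 V

Final answer: 0.001846 V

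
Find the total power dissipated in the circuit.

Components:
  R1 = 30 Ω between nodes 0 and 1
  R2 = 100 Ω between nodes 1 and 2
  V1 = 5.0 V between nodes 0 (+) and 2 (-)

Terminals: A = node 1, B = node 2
Nodal analysis, taking node 2 as the 0 V reference.
Source V1 fixes V_0 = 5 V.
KCL at each unknown node (sum of currents leaving = 0; resistances in Ω):
  Node 1: (V_1 - 5)/30 + (V_1 - 0)/100 = 0
Collecting terms: 0.04333 × V_1 = 0.1667  =>  V_1 = 3.846 V
Power in each resistor, P = (ΔV)²/R:
  P_R1 = (5 - 3.846)²/30 = 0.04438 W
  P_R2 = (3.846 - 0)²/100 = 0.1479 W
P_total = P_R1 + P_R2 = 0.1923 W

Final answer: 0.1923 W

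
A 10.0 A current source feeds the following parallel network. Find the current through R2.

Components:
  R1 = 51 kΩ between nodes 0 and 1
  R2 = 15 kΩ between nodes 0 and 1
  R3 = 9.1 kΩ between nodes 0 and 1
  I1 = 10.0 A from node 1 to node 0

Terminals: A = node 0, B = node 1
All resistors sit directly between nodes 0 and 1, so they are in parallel and share one voltage V; the full source current 10 A splits among them.
1/R_par = 1/51000 + 1/15000 + 1/9100 = 0.0001962 S  =>  R_par = 5098 Ω
V = I × R_par = 10 × 5098 = 50980 V
I_R2 = V/R2 = 50980/15000 = 3.399 A

Final answer: 3.399 A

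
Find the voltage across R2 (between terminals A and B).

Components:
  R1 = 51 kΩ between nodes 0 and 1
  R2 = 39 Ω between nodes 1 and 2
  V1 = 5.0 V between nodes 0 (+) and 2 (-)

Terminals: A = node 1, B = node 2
R1 and R2 are in series across V1 (node 0 → node 1 → node 2), and the output A–B is taken across R2, so this is a voltage divider.
Series current: I = V1/(R1 + R2) = 5/(51000 + 39) = 5/51040 = 0.00009796 A
V_R2 = I × R2 = V1 × R2/(R1 + R2) = 5 × 39/51040 = 0.003821 V

Final answer: 0.003821 V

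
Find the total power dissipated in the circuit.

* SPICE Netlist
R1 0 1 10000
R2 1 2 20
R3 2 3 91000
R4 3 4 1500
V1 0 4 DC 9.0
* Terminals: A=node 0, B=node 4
Nodal analysis, taking node 4 as the 0 V reference.
Source V1 fixes V_0 = 9 V.
KCL at each unknown node (sum of currents leaving = 0; resistances in Ω):
  Node 1: (V_1 - 9)/10000 + (V_1 - V_2)/20 = 0
  Node 2: (V_2 - V_1)/20 + (V_2 - V_3)/91000 = 0
  Node 3: (V_3 - V_2)/91000 + (V_3 - 0)/1500 = 0
Collecting terms (coefficients in siemens):
  0.0501·V_1 - 0.05·V_2 = 0.0009
  0.05001·V_2 - 0.05·V_1 - 0.00001099·V_3 = 0
  0.0006777·V_3 - 0.00001099·V_2 = 0
Solving these 3 simultaneous equations (Gaussian elimination) gives:
  V_1 = 8.122 V, V_2 = 8.12 V, V_3 = 0.1317 V
Power in each resistor, P = (ΔV)²/R:
  P_R1 = (9 - 8.122)²/10000 = 0.00007707 W
  P_R2 = (8.122 - 8.12)²/20 = 0.0000001541 W
  P_R3 = (8.12 - 0.1317)²/91000 = 0.0007013 W
  P_R4 = (0.1317 - 0)²/1500 = 0.00001156 W
P_total = P_R1 + P_R2 + P_R3 + P_R4 = 0.0007901 W

Final answer: 0.0007901 W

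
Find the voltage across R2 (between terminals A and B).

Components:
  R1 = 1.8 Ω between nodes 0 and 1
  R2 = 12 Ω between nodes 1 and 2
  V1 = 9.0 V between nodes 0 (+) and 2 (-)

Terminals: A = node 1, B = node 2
R1 and R2 are in series across V1 (node 0 → node 1 → node 2), and the output A–B is taken across R2, so this is a voltage divider.
Series current: I = V1/(R1 + R2) = 9/(1.8 + 12) = 9/13.8 = 0.6522 A
V_R2 = I × R2 = V1 × R2/(R1 + R2) = 9 × 12/13.8 = 7.826 V

Final answer: 7.826 V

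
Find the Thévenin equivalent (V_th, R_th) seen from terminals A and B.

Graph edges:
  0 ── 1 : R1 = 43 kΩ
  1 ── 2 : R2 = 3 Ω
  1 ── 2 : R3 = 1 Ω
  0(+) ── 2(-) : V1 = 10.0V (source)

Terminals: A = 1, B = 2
Step 1 — V_th is the open-circuit voltage V_A - V_B (nothing connected across the terminals).
Nodal analysis, taking node 2 as the 0 V reference.
Source V1 fixes V_0 = 10 V.
KCL at each unknown node (sum of currents leaving = 0; resistances in Ω):
  Node 1: (V_1 - 10)/43000 + (V_1 - 0)/3 + (V_1 - 0)/1 = 0
Collecting terms: 1.333 × V_1 = 0.0002326  =>  V_1 = 0.0001744 V
V_th = V_1 - V_2 = 0.0001744 - 0 = 0.0001744 V
Step 2 — R_th: zero the source — replace V1 by a short circuit (node 2 merges into node 0) — and find the resistance seen between A (node 1) and B (node 0).
Reduce the network between node 1 (A) and node 0 (B) by series/parallel combination:
  Rp1 = R1 ‖ R2 ‖ R3 (parallel, all between nodes 0 and 1) = 1/(1/43000 + 1/3 + 1/1) = 0.75 Ω
R_th = 0.75 Ω

Final answer: V_th = 0.0001744 V, R_th = 0.75 Ω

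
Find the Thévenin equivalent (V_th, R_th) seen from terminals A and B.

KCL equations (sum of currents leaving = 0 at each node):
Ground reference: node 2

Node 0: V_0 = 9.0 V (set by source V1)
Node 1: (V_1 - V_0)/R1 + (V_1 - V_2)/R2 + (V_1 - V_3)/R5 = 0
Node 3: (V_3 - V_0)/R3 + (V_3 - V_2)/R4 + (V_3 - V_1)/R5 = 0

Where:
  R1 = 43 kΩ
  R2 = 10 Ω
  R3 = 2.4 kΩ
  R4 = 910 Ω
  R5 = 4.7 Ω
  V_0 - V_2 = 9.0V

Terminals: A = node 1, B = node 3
Step 1 — V_th is the open-circuit voltage V_A - V_B (nothing connected across the terminals).
Nodal analysis, taking node 2 as the 0 V reference.
Source V1 fixes V_0 = 9 V.
KCL at each unknown node (sum of currents leaving = 0; resistances in Ω):
  Node 1: (V_1 - 9)/43000 + (V_1 - 0)/10 + (V_1 - V_3)/4.7 = 0
  Node 3: (V_3 - 9)/2400 + (V_3 - 0)/910 + (V_3 - V_1)/4.7 = 0
Collecting terms (coefficients in siemens):
  0.3128·V_1 - 0.2128·V_3 = 0.0002093
  0.2143·V_3 - 0.2128·V_1 = 0.00375
Determinant D = (0.3128)(0.2143) - (-0.2128)(-0.2128) = 0.02176
V_1 = [(0.0002093)(0.2143) - (-0.2128)(0.00375)]/D = 0.03874 V
V_3 = [(0.3128)(0.00375) - (0.0002093)(-0.2128)]/D = 0.05596 V
V_th = V_1 - V_3 = 0.03874 - 0.05596 = -0.01723 V
Step 2 — R_th: zero the source — replace V1 by a short circuit (node 2 merges into node 0) — and find the resistance seen between A (node 1) and B (node 3).
Reduce the network between node 1 (A) and node 3 (B) by series/parallel combination:
  Rp1 = R1 ‖ R2 (parallel, both between nodes 0 and 1) = 1/(1/43000 + 1/10) = 9.998 Ω
  Rp2 = R3 ‖ R4 (parallel, both between nodes 0 and 3) = 1/(1/2400 + 1/910) = 659.8 Ω
  Rs1 = Rp1 + Rp2 (series, joined only at node 0) = 9.998 + 659.8 = 669.8 Ω
  Rp3 = R5 ‖ Rs1 (parallel, both between nodes 1 and 3) = 1/(1/4.7 + 1/669.8) = 4.667 Ω
R_th = 4.667 Ω

Final answer: V_th = -0.01723 V, R_th = 4.667 Ω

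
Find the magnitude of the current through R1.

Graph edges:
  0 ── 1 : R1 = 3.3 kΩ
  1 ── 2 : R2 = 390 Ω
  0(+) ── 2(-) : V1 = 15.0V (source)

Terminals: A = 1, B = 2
Nodal analysis, taking node 2 as the 0 V reference.
Source V1 fixes V_0 = 15 V.
KCL at each unknown node (sum of currents leaving = 0; resistances in Ω):
  Node 1: (V_1 - 15)/3300 + (V_1 - 0)/390 = 0
Collecting terms: 0.002867 × V_1 = 0.004545  =>  V_1 = 1.585 V
I_R1 = (V_0 - V_1)/R1 = (15 - 1.585)/3300 = 0.004065 A
|I_R1| = 0.004065 A

Final answer: |I_R1| = 0.004065 A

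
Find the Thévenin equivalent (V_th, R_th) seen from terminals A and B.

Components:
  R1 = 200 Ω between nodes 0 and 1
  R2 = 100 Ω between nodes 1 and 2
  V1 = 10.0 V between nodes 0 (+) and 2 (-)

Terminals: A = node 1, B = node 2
Step 1 — V_th is the open-circuit voltage V_A - V_B (nothing connected across the terminals).
Nodal analysis, taking node 2 as the 0 V reference.
Source V1 fixes V_0 = 10 V.
KCL at each unknown node (sum of currents leaving = 0; resistances in Ω):
  Node 1: (V_1 - 10)/200 + (V_1 - 0)/100 = 0
Collecting terms: 0.015 × V_1 = 0.05  =>  V_1 = 3.333 V
V_th = V_1 - V_2 = 3.333 - 0 = 3.333 V
Step 2 — R_th: zero the source — replace V1 by a short circuit (node 2 merges into node 0) — and find the resistance seen between A (node 1) and B (node 0).
Reduce the network between node 1 (A) and node 0 (B) by series/parallel combination:
  Rp1 = R1 ‖ R2 (parallel, both between nodes 0 and 1) = 1/(1/200 + 1/100) = 66.67 Ω
R_th = 66.67 Ω

Final answer: V_th = 3.333 V, R_th = 66.67 Ω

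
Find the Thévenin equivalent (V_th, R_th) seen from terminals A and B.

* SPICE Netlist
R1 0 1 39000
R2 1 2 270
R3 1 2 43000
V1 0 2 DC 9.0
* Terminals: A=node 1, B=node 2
Step 1 — V_th is the open-circuit voltage V_A - V_B (nothing connected across the terminals).
Nodal analysis, taking node 2 as the 0 V reference.
Source V1 fixes V_0 = 9 V.
KCL at each unknown node (sum of currents leaving = 0; resistances in Ω):
  Node 1: (V_1 - 9)/39000 + (V_1 - 0)/270 + (V_1 - 0)/43000 = 0
Collecting terms: 0.003753 × V_1 = 0.0002308  =>  V_1 = 0.0615 V
V_th = V_1 - V_2 = 0.0615 - 0 = 0.0615 V
Step 2 — R_th: zero the source — replace V1 by a short circuit (node 2 merges into node 0) — and find the resistance seen between A (node 1) and B (node 0).
Reduce the network between node 1 (A) and node 0 (B) by series/parallel combination:
  Rp1 = R1 ‖ R2 ‖ R3 (parallel, all between nodes 0 and 1) = 1/(1/39000 + 1/270 + 1/43000) = 266.5 Ω
R_th = 266.5 Ω

Final answer: V_th = 0.0615 V, R_th = 266.5 Ω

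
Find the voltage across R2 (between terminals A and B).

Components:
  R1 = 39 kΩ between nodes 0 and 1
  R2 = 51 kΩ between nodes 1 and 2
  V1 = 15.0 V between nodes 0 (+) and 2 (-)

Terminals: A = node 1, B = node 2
R1 and R2 are in series across V1 (node 0 → node 1 → node 2), and the output A–B is taken across R2, so this is a voltage divider.
Series current: I = V1/(R1 + R2) = 15/(39000 + 51000) = 15/90000 = 0.0001667 A
V_R2 = I × R2 = V1 × R2/(R1 + R2) = 15 × 51000/90000 = 8.5 V

Final answer: 8.5 V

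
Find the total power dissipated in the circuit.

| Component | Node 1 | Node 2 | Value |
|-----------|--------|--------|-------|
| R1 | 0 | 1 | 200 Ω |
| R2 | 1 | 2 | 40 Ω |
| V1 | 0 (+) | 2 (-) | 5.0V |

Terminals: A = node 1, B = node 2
Nodal analysis, taking node 2 as the 0 V reference.
Source V1 fixes V_0 = 5 V.
KCL at each unknown node (sum of currents leaving = 0; resistances in Ω):
  Node 1: (V_1 - 5)/200 + (V_1 - 0)/40 = 0
Collecting terms: 0.03 × V_1 = 0.025  =>  V_1 = 0.8333 V
Power in each resistor, P = (ΔV)²/R:
  P_R1 = (5 - 0.8333)²/200 = 0.08681 W
  P_R2 = (0.8333 - 0)²/40 = 0.01736 W
P_total = P_R1 + P_R2 = 0.1042 W

Final answer: 0.1042 W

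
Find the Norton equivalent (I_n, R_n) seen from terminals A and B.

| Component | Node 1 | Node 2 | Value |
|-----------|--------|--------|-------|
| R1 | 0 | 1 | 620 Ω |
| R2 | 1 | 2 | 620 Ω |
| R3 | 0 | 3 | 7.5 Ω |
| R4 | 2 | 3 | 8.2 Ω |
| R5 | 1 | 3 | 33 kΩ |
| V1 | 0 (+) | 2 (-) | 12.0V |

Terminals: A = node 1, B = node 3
Find the Thévenin equivalent first; then I_n = V_th/R_th and R_n = R_th.
Step 1 — V_th is the open-circuit voltage V_A - V_B (nothing connected across the terminals).
Nodal analysis, taking node 2 as the 0 V reference.
Source V1 fixes V_0 = 12 V.
KCL at each unknown node (sum of currents leaving = 0; resistances in Ω):
  Node 1: (V_1 - 12)/620 + (V_1 - 0)/620 + (V_1 - V_3)/33000 = 0
  Node 3: (V_3 - 12)/7.5 + (V_3 - 0)/8.2 + (V_3 - V_1)/33000 = 0
Collecting terms (coefficients in siemens):
  0.003256·V_1 - 0.0000303·V_3 = 0.01935
  0.2553·V_3 - 0.0000303·V_1 = 1.6
Determinant D = (0.003256)(0.2553) - (-0.0000303)(-0.0000303) = 0.0008313
V_1 = [(0.01935)(0.2553) - (-0.0000303)(1.6)]/D = 6.002 V
V_3 = [(0.003256)(1.6) - (0.01935)(-0.0000303)]/D = 6.267 V
V_th = V_1 - V_3 = 6.002 - 6.267 = -0.265 V
Step 2 — R_th: zero the source — replace V1 by a short circuit (node 2 merges into node 0) — and find the resistance seen between A (node 1) and B (node 3).
Reduce the network between node 1 (A) and node 3 (B) by series/parallel combination:
  Rp1 = R1 ‖ R2 (parallel, both between nodes 0 and 1) = 1/(1/620 + 1/620) = 310 Ω
  Rp2 = R3 ‖ R4 (parallel, both between nodes 0 and 3) = 1/(1/7.5 + 1/8.2) = 3.917 Ω
  Rs1 = Rp1 + Rp2 (series, joined only at node 0) = 310 + 3.917 = 313.9 Ω
  Rp3 = R5 ‖ Rs1 (parallel, both between nodes 1 and 3) = 1/(1/33000 + 1/313.9) = 311 Ω
R_th = 311 Ω
I_n = V_th/R_th = -0.265/311 = -0.0008522 A, and R_n = R_th = 311 Ω

Final answer: I_n = -0.0008522 A, R_n = 311 Ω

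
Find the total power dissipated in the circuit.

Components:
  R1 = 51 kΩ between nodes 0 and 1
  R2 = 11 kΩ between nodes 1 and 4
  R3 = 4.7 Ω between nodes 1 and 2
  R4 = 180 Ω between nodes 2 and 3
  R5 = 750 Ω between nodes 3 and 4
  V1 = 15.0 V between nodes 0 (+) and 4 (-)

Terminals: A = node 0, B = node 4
Nodal analysis, taking node 4 as the 0 V reference.
Source V1 fixes V_0 = 15 V.
KCL at each unknown node (sum of currents leaving = 0; resistances in Ω):
  Node 1: (V_1 - 15)/51000 + (V_1 - 0)/11000 + (V_1 - V_2)/4.7 = 0
  Node 2: (V_2 - V_1)/4.7 + (V_2 - V_3)/180 = 0
  Node 3: (V_3 - V_2)/180 + (V_3 - 0)/750 = 0
Collecting terms (coefficients in siemens):
  0.2129·V_1 - 0.2128·V_2 = 0.0002941
  0.2183·V_2 - 0.2128·V_1 - 0.005556·V_3 = 0
  0.006889·V_3 - 0.005556·V_2 = 0
Solving these 3 simultaneous equations (Gaussian elimination) gives:
  V_1 = 0.2492 V, V_2 = 0.2479 V, V_3 = 0.1999 V
Power in each resistor, P = (ΔV)²/R:
  P_R1 = (15 - 0.2492)²/51000 = 0.004266 W
  P_R2 = (0.2492 - 0)²/11000 = 0.000005644 W
  P_R3 = (0.2492 - 0.2479)²/4.7 = 0.000000334 W
  P_R4 = (0.2479 - 0.1999)²/180 = 0.00001279 W
  P_R5 = (0.1999 - 0)²/750 = 0.0000533 W
P_total = P_R1 + P_R2 + P_R3 + P_R4 + P_R5 = 0.004338 W

Final answer: 0.004338 W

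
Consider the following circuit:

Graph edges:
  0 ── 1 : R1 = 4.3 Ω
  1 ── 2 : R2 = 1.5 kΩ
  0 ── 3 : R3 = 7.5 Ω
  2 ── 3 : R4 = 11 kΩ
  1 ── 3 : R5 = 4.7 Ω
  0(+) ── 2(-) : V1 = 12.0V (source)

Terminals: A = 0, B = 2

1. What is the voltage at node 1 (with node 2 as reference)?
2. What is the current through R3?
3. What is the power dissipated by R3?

Nodal analysis, taking node 2 as the 0 V reference.
Source V1 fixes V_0 = 12 V.
KCL at each unknown node (sum of currents leaving = 0; resistances in Ω):
  Node 1: (V_1 - 12)/4.3 + (V_1 - 0)/1500 + (V_1 - V_3)/4.7 = 0
  Node 3: (V_3 - 12)/7.5 + (V_3 - 0)/11000 + (V_3 - V_1)/4.7 = 0
Collecting terms (coefficients in siemens):
  0.446·V_1 - 0.2128·V_3 = 2.791
  0.3462·V_3 - 0.2128·V_1 = 1.6
Determinant D = (0.446)(0.3462) - (-0.2128)(-0.2128) = 0.1091
V_1 = [(2.791)(0.3462) - (-0.2128)(1.6)]/D = 11.97 V
V_3 = [(0.446)(1.6) - (2.791)(-0.2128)]/D = 11.98 V
Part 1:
  Read off the nodal solution: V_1 = 11.97 V
Part 2:
  I_R3 = (V_0 - V_3)/R3 = (12 - 11.98)/7.5 = 0.002674 A
  Magnitude: I_R3 = 0.002674 A
Part 3:
  I_R3 = (V_0 - V_3)/R3 = (12 - 11.98)/7.5 = 0.002674 A
  P_R3 = I_R3² × R3 = (0.002674)² × 7.5 = 0.00005363 W

Final answers:
1. V_1 = 11.97 V
2. I_R3 = 0.002674 A
3. P_R3 = 5.363e-05 W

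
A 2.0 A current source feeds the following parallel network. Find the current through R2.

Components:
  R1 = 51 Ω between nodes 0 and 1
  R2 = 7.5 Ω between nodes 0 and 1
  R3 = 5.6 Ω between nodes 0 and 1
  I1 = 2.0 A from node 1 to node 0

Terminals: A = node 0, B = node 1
All resistors sit directly between nodes 0 and 1, so they are in parallel and share one voltage V; the full source current 2 A splits among them.
1/R_par = 1/51 + 1/7.5 + 1/5.6 = 0.3315 S  =>  R_par = 3.016 Ω
V = I × R_par = 2 × 3.016 = 6.033 V
I_R2 = V/R2 = 6.033/7.5 = 0.8044 A

Final answer: 0.8044 A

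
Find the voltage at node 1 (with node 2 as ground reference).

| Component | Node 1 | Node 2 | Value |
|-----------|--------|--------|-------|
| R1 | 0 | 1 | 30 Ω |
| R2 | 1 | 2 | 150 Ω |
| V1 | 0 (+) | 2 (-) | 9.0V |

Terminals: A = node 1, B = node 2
Nodal analysis, taking node 2 as the 0 V reference.
Source V1 fixes V_0 = 9 V.
KCL at each unknown node (sum of currents leaving = 0; resistances in Ω):
  Node 1: (V_1 - 9)/30 + (V_1 - 0)/150 = 0
Collecting terms: 0.04 × V_1 = 0.3  =>  V_1 = 7.5 V
The requested potential is V_1 = 7.5 V.

Final answer: V_1 = 7.5 V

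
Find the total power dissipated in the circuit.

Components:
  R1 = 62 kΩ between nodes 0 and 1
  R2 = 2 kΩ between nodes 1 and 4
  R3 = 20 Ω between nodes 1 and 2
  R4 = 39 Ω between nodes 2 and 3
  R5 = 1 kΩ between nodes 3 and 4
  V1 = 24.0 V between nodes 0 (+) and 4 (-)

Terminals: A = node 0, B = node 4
Nodal analysis, taking node 4 as the 0 V reference.
Source V1 fixes V_0 = 24 V.
KCL at each unknown node (sum of currents leaving = 0; resistances in Ω):
  Node 1: (V_1 - 24)/62000 + (V_1 - 0)/2000 + (V_1 - V_2)/20 = 0
  Node 2: (V_2 - V_1)/20 + (V_2 - V_3)/39 = 0
  Node 3: (V_3 - V_2)/39 + (V_3 - 0)/1000 = 0
Collecting terms (coefficients in siemens):
  0.05052·V_1 - 0.05·V_2 = 0.0003871
  0.07564·V_2 - 0.05·V_1 - 0.02564·V_3 = 0
  0.02664·V_3 - 0.02564·V_2 = 0
Solving these 3 simultaneous equations (Gaussian elimination) gives:
  V_1 = 0.2651 V, V_2 = 0.2601 V, V_3 = 0.2503 V
Power in each resistor, P = (ΔV)²/R:
  P_R1 = (24 - 0.2651)²/62000 = 0.009086 W
  P_R2 = (0.2651 - 0)²/2000 = 0.00003513 W
  P_R3 = (0.2651 - 0.2601)²/20 = 0.000001253 W
  P_R4 = (0.2601 - 0.2503)²/39 = 0.000002443 W
  P_R5 = (0.2503 - 0)²/1000 = 0.00006265 W
P_total = P_R1 + P_R2 + P_R3 + P_R4 + P_R5 = 0.009188 W

Final answer: 0.009188 W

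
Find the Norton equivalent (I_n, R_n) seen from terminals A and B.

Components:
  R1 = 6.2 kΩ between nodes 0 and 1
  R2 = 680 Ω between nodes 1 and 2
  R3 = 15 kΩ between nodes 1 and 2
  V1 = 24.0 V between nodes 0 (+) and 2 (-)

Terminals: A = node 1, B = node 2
Find the Thévenin equivalent first; then I_n = V_th/R_th and R_n = R_th.
Step 1 — V_th is the open-circuit voltage V_A - V_B (nothing connected across the terminals).
Nodal analysis, taking node 2 as the 0 V reference.
Source V1 fixes V_0 = 24 V.
KCL at each unknown node (sum of currents leaving = 0; resistances in Ω):
  Node 1: (V_1 - 24)/6200 + (V_1 - 0)/680 + (V_1 - 0)/15000 = 0
Collecting terms: 0.001699 × V_1 = 0.003871  =>  V_1 = 2.279 V
V_th = V_1 - V_2 = 2.279 - 0 = 2.279 V
Step 2 — R_th: zero the source — replace V1 by a short circuit (node 2 merges into node 0) — and find the resistance seen between A (node 1) and B (node 0).
Reduce the network between node 1 (A) and node 0 (B) by series/parallel combination:
  Rp1 = R1 ‖ R2 ‖ R3 (parallel, all between nodes 0 and 1) = 1/(1/6200 + 1/680 + 1/15000) = 588.7 Ω
R_th = 588.7 Ω
I_n = V_th/R_th = 2.279/588.7 = 0.003871 A, and R_n = R_th = 588.7 Ω

Final answer: I_n = 0.003871 A, R_n = 588.7 Ω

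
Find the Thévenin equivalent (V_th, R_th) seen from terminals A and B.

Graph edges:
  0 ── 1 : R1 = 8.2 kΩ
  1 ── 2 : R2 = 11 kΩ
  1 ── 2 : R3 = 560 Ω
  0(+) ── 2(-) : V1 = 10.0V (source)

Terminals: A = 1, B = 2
Step 1 — V_th is the open-circuit voltage V_A - V_B (nothing connected across the terminals).
Nodal analysis, taking node 2 as the 0 V reference.
Source V1 fixes V_0 = 10 V.
KCL at each unknown node (sum of currents leaving = 0; resistances in Ω):
  Node 1: (V_1 - 10)/8200 + (V_1 - 0)/11000 + (V_1 - 0)/560 = 0
Collecting terms: 0.001999 × V_1 = 0.00122  =>  V_1 = 0.6102 V
V_th = V_1 - V_2 = 0.6102 - 0 = 0.6102 V
Step 2 — R_th: zero the source — replace V1 by a short circuit (node 2 merges into node 0) — and find the resistance seen between A (node 1) and B (node 0).
Reduce the network between node 1 (A) and node 0 (B) by series/parallel combination:
  Rp1 = R1 ‖ R2 ‖ R3 (parallel, all between nodes 0 and 1) = 1/(1/8200 + 1/11000 + 1/560) = 500.4 Ω
R_th = 500.4 Ω

Final answer: V_th = 0.6102 V, R_th = 500.4 Ω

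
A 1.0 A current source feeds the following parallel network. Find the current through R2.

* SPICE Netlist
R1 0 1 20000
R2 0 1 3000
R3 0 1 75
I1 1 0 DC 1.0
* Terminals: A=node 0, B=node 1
All resistors sit directly between nodes 0 and 1, so they are in parallel and share one voltage V; the full source current 1 A splits among them.
1/R_par = 1/20000 + 1/3000 + 1/75 = 0.01372 S  =>  R_par = 72.9 Ω
V = I × R_par = 1 × 72.9 = 72.9 V
I_R2 = V/R2 = 72.9/3000 = 0.0243 A

Final answer: 0.0243 A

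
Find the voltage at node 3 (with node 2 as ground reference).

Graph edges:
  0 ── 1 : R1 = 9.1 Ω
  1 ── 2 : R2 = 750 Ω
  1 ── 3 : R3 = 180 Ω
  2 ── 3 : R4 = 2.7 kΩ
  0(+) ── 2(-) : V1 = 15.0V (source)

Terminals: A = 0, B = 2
Nodal analysis, taking node 2 as the 0 V reference.
Source V1 fixes V_0 = 15 V.
KCL at each unknown node (sum of currents leaving = 0; resistances in Ω):
  Node 1: (V_1 - 15)/9.1 + (V_1 - 0)/750 + (V_1 - V_3)/180 = 0
  Node 3: (V_3 - V_1)/180 + (V_3 - 0)/2700 = 0
Collecting terms (coefficients in siemens):
  0.1168·V_1 - 0.005556·V_3 = 1.648
  0.005926·V_3 - 0.005556·V_1 = 0
Determinant D = (0.1168)(0.005926) - (-0.005556)(-0.005556) = 0.0006612
V_1 = [(1.648)(0.005926) - (-0.005556)(0)]/D = 14.77 V
V_3 = [(0.1168)(0) - (1.648)(-0.005556)]/D = 13.85 V
The requested potential is V_3 = 13.85 V.

Final answer: V_3 = 13.85 V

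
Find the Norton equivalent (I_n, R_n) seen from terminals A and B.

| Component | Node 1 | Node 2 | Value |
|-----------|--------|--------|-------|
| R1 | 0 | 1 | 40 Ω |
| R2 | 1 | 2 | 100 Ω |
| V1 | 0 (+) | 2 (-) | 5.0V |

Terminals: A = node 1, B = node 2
Find the Thévenin equivalent first; then I_n = V_th/R_th and R_n = R_th.
Step 1 — V_th is the open-circuit voltage V_A - V_B (nothing connected across the terminals).
Nodal analysis, taking node 2 as the 0 V reference.
Source V1 fixes V_0 = 5 V.
KCL at each unknown node (sum of currents leaving = 0; resistances in Ω):
  Node 1: (V_1 - 5)/40 + (V_1 - 0)/100 = 0
Collecting terms: 0.035 × V_1 = 0.125  =>  V_1 = 3.571 V
V_th = V_1 - V_2 = 3.571 - 0 = 3.571 V
Step 2 — R_th: zero the source — replace V1 by a short circuit (node 2 merges into node 0) — and find the resistance seen between A (node 1) and B (node 0).
Reduce the network between node 1 (A) and node 0 (B) by series/parallel combination:
  Rp1 = R1 ‖ R2 (parallel, both between nodes 0 and 1) = 1/(1/40 + 1/100) = 28.57 Ω
R_th = 28.57 Ω
I_n = V_th/R_th = 3.571/28.57 = 0.125 A, and R_n = R_th = 28.57 Ω

Final answer: I_n = 0.125 A, R_n = 28.57 Ω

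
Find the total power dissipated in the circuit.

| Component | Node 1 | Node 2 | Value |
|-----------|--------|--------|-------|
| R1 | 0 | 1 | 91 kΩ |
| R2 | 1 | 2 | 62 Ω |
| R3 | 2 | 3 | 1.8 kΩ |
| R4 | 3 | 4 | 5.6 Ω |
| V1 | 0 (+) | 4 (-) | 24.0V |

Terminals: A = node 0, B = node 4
Nodal analysis, taking node 4 as the 0 V reference.
Source V1 fixes V_0 = 24 V.
KCL at each unknown node (sum of currents leaving = 0; resistances in Ω):
  Node 1: (V_1 - 24)/91000 + (V_1 - V_2)/62 = 0
  Node 2: (V_2 - V_1)/62 + (V_2 - V_3)/1800 = 0
  Node 3: (V_3 - V_2)/1800 + (V_3 - 0)/5.6 = 0
Collecting terms (coefficients in siemens):
  0.01614·V_1 - 0.01613·V_2 = 0.0002637
  0.01668·V_2 - 0.01613·V_1 - 0.0005556·V_3 = 0
  0.1791·V_3 - 0.0005556·V_2 = 0
Solving these 3 simultaneous equations (Gaussian elimination) gives:
  V_1 = 0.4826 V, V_2 = 0.4666 V, V_3 = 0.001447 V
Power in each resistor, P = (ΔV)²/R:
  P_R1 = (24 - 0.4826)²/91000 = 0.006078 W
  P_R2 = (0.4826 - 0.4666)²/62 = 0.000004141 W
  P_R3 = (0.4666 - 0.001447)²/1800 = 0.0001202 W
  P_R4 = (0.001447 - 0)²/5.6 = 0.000000374 W
P_total = P_R1 + P_R2 + P_R3 + P_R4 = 0.006202 W

Final answer: 0.006202 W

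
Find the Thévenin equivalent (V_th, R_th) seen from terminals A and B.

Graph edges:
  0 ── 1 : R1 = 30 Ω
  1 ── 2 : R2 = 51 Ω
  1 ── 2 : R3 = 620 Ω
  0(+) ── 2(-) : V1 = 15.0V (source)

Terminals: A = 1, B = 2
Step 1 — V_th is the open-circuit voltage V_A - V_B (nothing connected across the terminals).
Nodal analysis, taking node 2 as the 0 V reference.
Source V1 fixes V_0 = 15 V.
KCL at each unknown node (sum of currents leaving = 0; resistances in Ω):
  Node 1: (V_1 - 15)/30 + (V_1 - 0)/51 + (V_1 - 0)/620 = 0
Collecting terms: 0.05455 × V_1 = 0.5  =>  V_1 = 9.165 V
V_th = V_1 - V_2 = 9.165 - 0 = 9.165 V
Step 2 — R_th: zero the source — replace V1 by a short circuit (node 2 merges into node 0) — and find the resistance seen between A (node 1) and B (node 0).
Reduce the network between node 1 (A) and node 0 (B) by series/parallel combination:
  Rp1 = R1 ‖ R2 ‖ R3 (parallel, all between nodes 0 and 1) = 1/(1/30 + 1/51 + 1/620) = 18.33 Ω
R_th = 18.33 Ω

Final answer: V_th = 9.165 V, R_th = 18.33 Ω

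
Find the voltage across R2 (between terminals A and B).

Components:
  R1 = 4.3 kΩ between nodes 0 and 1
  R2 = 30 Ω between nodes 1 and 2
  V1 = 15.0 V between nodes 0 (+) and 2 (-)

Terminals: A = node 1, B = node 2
R1 and R2 are in series across V1 (node 0 → node 1 → node 2), and the output A–B is taken across R2, so this is a voltage divider.
Series current: I = V1/(R1 + R2) = 15/(4300 + 30) = 15/4330 = 0.003464 A
V_R2 = I × R2 = V1 × R2/(R1 + R2) = 15 × 30/4330 = 0.1039 V

Final answer: 0.1039 V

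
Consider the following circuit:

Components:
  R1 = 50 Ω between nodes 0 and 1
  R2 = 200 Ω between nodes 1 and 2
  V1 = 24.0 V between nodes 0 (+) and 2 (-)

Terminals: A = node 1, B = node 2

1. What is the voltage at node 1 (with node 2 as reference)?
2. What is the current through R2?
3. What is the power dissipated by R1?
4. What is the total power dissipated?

Nodal analysis, taking node 2 as the 0 V reference.
Source V1 fixes V_0 = 24 V.
KCL at each unknown node (sum of currents leaving = 0; resistances in Ω):
  Node 1: (V_1 - 24)/50 + (V_1 - 0)/200 = 0
Collecting terms: 0.025 × V_1 = 0.48  =>  V_1 = 19.2 V
Part 1:
  Read off the nodal solution: V_1 = 19.2 V
Part 2:
  I_R2 = (V_1 - V_2)/R2 = (19.2 - 0)/200 = 0.096 A
  Magnitude: I_R2 = 0.096 A
Part 3:
  I_R1 = (V_0 - V_1)/R1 = (24 - 19.2)/50 = 0.096 A
  P_R1 = I_R1² × R1 = (0.096)² × 50 = 0.4608 W
Part 4:
  Power in each resistor, P = (ΔV)²/R:
    P_R1 = (24 - 19.2)²/50 = 0.4608 W
    P_R2 = (19.2 - 0)²/200 = 1.843 W
  P_total = P_R1 + P_R2 = 2.304 W

Final answers:
1. V_1 = 19.2 V
2. I_R2 = 0.096 A
3. P_R1 = 0.4608 W
4. P_total = 2.304 W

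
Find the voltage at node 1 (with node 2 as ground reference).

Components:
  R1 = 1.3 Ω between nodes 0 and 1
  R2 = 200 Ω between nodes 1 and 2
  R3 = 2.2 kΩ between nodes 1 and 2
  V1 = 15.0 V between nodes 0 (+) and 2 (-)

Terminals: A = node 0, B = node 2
Nodal analysis, taking node 2 as the 0 V reference.
Source V1 fixes V_0 = 15 V.
KCL at each unknown node (sum of currents leaving = 0; resistances in Ω):
  Node 1: (V_1 - 15)/1.3 + (V_1 - 0)/200 + (V_1 - 0)/2200 = 0
Collecting terms: 0.7747 × V_1 = 11.54  =>  V_1 = 14.89 V
The requested potential is V_1 = 14.89 V.

Final answer: V_1 = 14.89 V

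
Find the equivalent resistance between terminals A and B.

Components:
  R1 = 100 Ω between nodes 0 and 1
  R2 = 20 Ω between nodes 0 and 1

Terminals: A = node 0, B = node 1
Reduce the network between node 0 (A) and node 1 (B) by series/parallel combination:
  Rp1 = R1 ‖ R2 (parallel, both between nodes 0 and 1) = 1/(1/100 + 1/20) = 16.67 Ω
R_eq = 16.67 Ω

Final answer: 16.67 Ω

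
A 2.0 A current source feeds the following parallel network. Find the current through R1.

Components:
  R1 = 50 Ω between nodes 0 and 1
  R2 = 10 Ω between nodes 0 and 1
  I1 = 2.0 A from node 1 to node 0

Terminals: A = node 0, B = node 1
All resistors sit directly between nodes 0 and 1, so they are in parallel and share one voltage V; the full source current 2 A splits among them.
1/R_par = 1/50 + 1/10 = 0.12 S  =>  R_par = 8.333 Ω
V = I × R_par = 2 × 8.333 = 16.67 V
I_R1 = V/R1 = 16.67/50 = 0.3333 A

Final answer: 0.3333 A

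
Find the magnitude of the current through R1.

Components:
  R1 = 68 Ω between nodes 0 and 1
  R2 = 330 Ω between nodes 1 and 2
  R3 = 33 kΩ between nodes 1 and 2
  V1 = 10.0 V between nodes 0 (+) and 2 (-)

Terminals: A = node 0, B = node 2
Nodal analysis, taking node 2 as the 0 V reference.
Source V1 fixes V_0 = 10 V.
KCL at each unknown node (sum of currents leaving = 0; resistances in Ω):
  Node 1: (V_1 - 10)/68 + (V_1 - 0)/330 + (V_1 - 0)/33000 = 0
Collecting terms: 0.01777 × V_1 = 0.1471  =>  V_1 = 8.277 V
I_R1 = (V_0 - V_1)/R1 = (10 - 8.277)/68 = 0.02533 A
|I_R1| = 0.02533 A

Final answer: |I_R1| = 0.02533 A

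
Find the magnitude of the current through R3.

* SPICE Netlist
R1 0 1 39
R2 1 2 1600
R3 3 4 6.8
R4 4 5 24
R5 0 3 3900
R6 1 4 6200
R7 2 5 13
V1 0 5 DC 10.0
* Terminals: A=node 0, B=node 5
Nodal analysis, taking node 5 as the 0 V reference.
Source V1 fixes V_0 = 10 V.
KCL at each unknown node (sum of currents leaving = 0; resistances in Ω):
  Node 1: (V_1 - 10)/39 + (V_1 - V_2)/1600 + (V_1 - V_4)/6200 = 0
  Node 2: (V_2 - V_1)/1600 + (V_2 - 0)/13 = 0
  Node 3: (V_3 - V_4)/6.8 + (V_3 - 10)/3900 = 0
  Node 4: (V_4 - V_3)/6.8 + (V_4 - 0)/24 + (V_4 - V_1)/6200 = 0
Collecting terms (coefficients in siemens):
  0.02643·V_1 - 0.000625·V_2 - 0.0001613·V_4 = 0.2564
  0.07755·V_2 - 0.000625·V_1 = 0
  0.1473·V_3 - 0.1471·V_4 = 0.002564
  0.1889·V_4 - 0.0001613·V_1 - 0.1471·V_3 = 0
Solving these 4 simultaneous equations (Gaussian elimination) gives:
  V_1 = 9.705 V, V_2 = 0.07822 V, V_3 = 0.1153 V, V_4 = 0.09802 V
I_R3 = (V_3 - V_4)/R3 = (0.1153 - 0.09802)/6.8 = 0.002535 A
|I_R3| = 0.002535 A

Final answer: |I_R3| = 0.002535 A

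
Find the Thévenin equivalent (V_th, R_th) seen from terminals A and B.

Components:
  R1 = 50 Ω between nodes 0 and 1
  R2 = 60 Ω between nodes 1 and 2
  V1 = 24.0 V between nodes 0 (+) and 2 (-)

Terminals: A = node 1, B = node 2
Step 1 — V_th is the open-circuit voltage V_A - V_B (nothing connected across the terminals).
Nodal analysis, taking node 2 as the 0 V reference.
Source V1 fixes V_0 = 24 V.
KCL at each unknown node (sum of currents leaving = 0; resistances in Ω):
  Node 1: (V_1 - 24)/50 + (V_1 - 0)/60 = 0
Collecting terms: 0.03667 × V_1 = 0.48  =>  V_1 = 13.09 V
V_th = V_1 - V_2 = 13.09 - 0 = 13.09 V
Step 2 — R_th: zero the source — replace V1 by a short circuit (node 2 merges into node 0) — and find the resistance seen between A (node 1) and B (node 0).
Reduce the network between node 1 (A) and node 0 (B) by series/parallel combination:
  Rp1 = R1 ‖ R2 (parallel, both between nodes 0 and 1) = 1/(1/50 + 1/60) = 27.27 Ω
R_th = 27.27 Ω

Final answer: V_th = 13.09 V, R_th = 27.27 Ω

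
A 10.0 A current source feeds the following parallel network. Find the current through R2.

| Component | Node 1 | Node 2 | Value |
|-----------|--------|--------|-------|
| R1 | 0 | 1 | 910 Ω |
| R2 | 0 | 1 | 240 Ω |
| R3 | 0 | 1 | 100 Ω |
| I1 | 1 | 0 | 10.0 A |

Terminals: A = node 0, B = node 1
All resistors sit directly between nodes 0 and 1, so they are in parallel and share one voltage V; the full source current 10 A splits among them.
1/R_par = 1/910 + 1/240 + 1/100 = 0.01527 S  =>  R_par = 65.51 Ω
V = I × R_par = 10 × 65.51 = 655.1 V
I_R2 = V/R2 = 655.1/240 = 2.729 A

Final answer: 2.729 A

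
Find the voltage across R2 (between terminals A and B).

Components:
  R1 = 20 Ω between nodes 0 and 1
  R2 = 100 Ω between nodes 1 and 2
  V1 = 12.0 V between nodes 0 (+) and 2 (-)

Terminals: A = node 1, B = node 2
R1 and R2 are in series across V1 (node 0 → node 1 → node 2), and the output A–B is taken across R2, so this is a voltage divider.
Series current: I = V1/(R1 + R2) = 12/(20 + 100) = 12/120 = 0.1 A
V_R2 = I × R2 = V1 × R2/(R1 + R2) = 12 × 100/120 = 10 V

Final answer: 10 V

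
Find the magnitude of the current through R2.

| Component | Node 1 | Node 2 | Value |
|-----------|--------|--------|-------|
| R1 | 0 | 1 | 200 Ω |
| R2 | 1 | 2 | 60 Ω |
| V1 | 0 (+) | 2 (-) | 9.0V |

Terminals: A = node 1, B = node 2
Nodal analysis, taking node 2 as the 0 V reference.
Source V1 fixes V_0 = 9 V.
KCL at each unknown node (sum of currents leaving = 0; resistances in Ω):
  Node 1: (V_1 - 9)/200 + (V_1 - 0)/60 = 0
Collecting terms: 0.02167 × V_1 = 0.045  =>  V_1 = 2.077 V
I_R2 = (V_1 - V_2)/R2 = (2.077 - 0)/60 = 0.03462 A
|I_R2| = 0.03462 A

Final answer: |I_R2| = 0.03462 A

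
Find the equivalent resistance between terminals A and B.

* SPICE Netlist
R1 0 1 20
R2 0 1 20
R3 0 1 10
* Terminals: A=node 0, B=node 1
Reduce the network between node 0 (A) and node 1 (B) by series/parallel combination:
  Rp1 = R1 ‖ R2 ‖ R3 (parallel, all between nodes 0 and 1) = 1/(1/20 + 1/20 + 1/10) = 5 Ω
R_eq = 5 Ω

Final answer: 5 Ω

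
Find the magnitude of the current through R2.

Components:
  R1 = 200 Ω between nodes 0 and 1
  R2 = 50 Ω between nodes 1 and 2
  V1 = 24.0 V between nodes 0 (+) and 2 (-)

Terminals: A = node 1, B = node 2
Nodal analysis, taking node 2 as the 0 V reference.
Source V1 fixes V_0 = 24 V.
KCL at each unknown node (sum of currents leaving = 0; resistances in Ω):
  Node 1: (V_1 - 24)/200 + (V_1 - 0)/50 = 0
Collecting terms: 0.025 × V_1 = 0.12  =>  V_1 = 4.8 V
I_R2 = (V_1 - V_2)/R2 = (4.8 - 0)/50 = 0.096 A
|I_R2| = 0.096 A

Final answer: |I_R2| = 0.096 A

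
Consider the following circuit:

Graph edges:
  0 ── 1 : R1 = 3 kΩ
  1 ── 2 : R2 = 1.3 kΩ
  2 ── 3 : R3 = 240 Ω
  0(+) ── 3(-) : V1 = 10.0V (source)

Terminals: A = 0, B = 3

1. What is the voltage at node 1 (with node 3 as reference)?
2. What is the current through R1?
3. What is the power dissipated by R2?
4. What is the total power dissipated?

Nodal analysis, taking node 3 as the 0 V reference.
Source V1 fixes V_0 = 10 V.
KCL at each unknown node (sum of currents leaving = 0; resistances in Ω):
  Node 1: (V_1 - 10)/3000 + (V_1 - V_2)/1300 = 0
  Node 2: (V_2 - V_1)/1300 + (V_2 - 0)/240 = 0
Collecting terms (coefficients in siemens):
  0.001103·V_1 - 0.0007692·V_2 = 0.003333
  0.004936·V_2 - 0.0007692·V_1 = 0
Determinant D = (0.001103)(0.004936) - (-0.0007692)(-0.0007692) = 0.00000485
V_1 = [(0.003333)(0.004936) - (-0.0007692)(0)]/D = 3.392 V
V_2 = [(0.001103)(0) - (0.003333)(-0.0007692)]/D = 0.5286 V
Part 1:
  Read off the nodal solution: V_1 = 3.392 V
Part 2:
  I_R1 = (V_0 - V_1)/R1 = (10 - 3.392)/3000 = 0.002203 A
  Magnitude: I_R1 = 0.002203 A
Part 3:
  I_R2 = (V_1 - V_2)/R2 = (3.392 - 0.5286)/1300 = 0.002203 A
  P_R2 = I_R2² × R2 = (0.002203)² × 1300 = 0.006307 W
Part 4:
  Power in each resistor, P = (ΔV)²/R:
    P_R1 = (10 - 3.392)²/3000 = 0.01455 W
    P_R2 = (3.392 - 0.5286)²/1300 = 0.006307 W
    P_R3 = (0.5286 - 0)²/240 = 0.001164 W
  P_total = P_R1 + P_R2 + P_R3 = 0.02203 W

Final answers:
1. V_1 = 3.392 V
2. I_R1 = 0.002203 A
3. P_R2 = 0.006307 W
4. P_total = 0.02203 W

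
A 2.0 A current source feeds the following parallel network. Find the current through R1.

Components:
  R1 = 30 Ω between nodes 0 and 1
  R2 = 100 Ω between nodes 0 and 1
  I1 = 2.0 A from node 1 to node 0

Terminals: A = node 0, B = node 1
All resistors sit directly between nodes 0 and 1, so they are in parallel and share one voltage V; the full source current 2 A splits among them.
1/R_par = 1/30 + 1/100 = 0.04333 S  =>  R_par = 23.08 Ω
V = I × R_par = 2 × 23.08 = 46.15 V
I_R1 = V/R1 = 46.15/30 = 1.538 A

Final answer: 1.538 A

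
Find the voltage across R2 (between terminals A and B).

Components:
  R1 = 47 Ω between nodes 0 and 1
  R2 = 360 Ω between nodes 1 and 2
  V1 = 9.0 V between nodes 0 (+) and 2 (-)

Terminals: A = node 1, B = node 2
R1 and R2 are in series across V1 (node 0 → node 1 → node 2), and the output A–B is taken across R2, so this is a voltage divider.
Series current: I = V1/(R1 + R2) = 9/(47 + 360) = 9/407 = 0.02211 A
V_R2 = I × R2 = V1 × R2/(R1 + R2) = 9 × 360/407 = 7.961 V

Final answer: 7.961 V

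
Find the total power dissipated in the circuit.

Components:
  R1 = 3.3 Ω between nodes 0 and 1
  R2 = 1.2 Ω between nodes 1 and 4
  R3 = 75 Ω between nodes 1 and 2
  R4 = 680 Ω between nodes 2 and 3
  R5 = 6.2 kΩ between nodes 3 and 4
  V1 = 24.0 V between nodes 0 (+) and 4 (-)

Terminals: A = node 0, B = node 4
Nodal analysis, taking node 4 as the 0 V reference.
Source V1 fixes V_0 = 24 V.
KCL at each unknown node (sum of currents leaving = 0; resistances in Ω):
  Node 1: (V_1 - 24)/3.3 + (V_1 - 0)/1.2 + (V_1 - V_2)/75 = 0
  Node 2: (V_2 - V_1)/75 + (V_2 - V_3)/680 = 0
  Node 3: (V_3 - V_2)/680 + (V_3 - 0)/6200 = 0
Collecting terms (coefficients in siemens):
  1.15·V_1 - 0.01333·V_2 = 7.273
  0.0148·V_2 - 0.01333·V_1 - 0.001471·V_3 = 0
  0.001632·V_3 - 0.001471·V_2 = 0
Solving these 3 simultaneous equations (Gaussian elimination) gives:
  V_1 = 6.399 V, V_2 = 6.33 V, V_3 = 5.705 V
Power in each resistor, P = (ΔV)²/R:
  P_R1 = (24 - 6.399)²/3.3 = 93.88 W
  P_R2 = (6.399 - 0)²/1.2 = 34.12 W
  P_R3 = (6.399 - 6.33)²/75 = 0.00006349 W
  P_R4 = (6.33 - 5.705)²/680 = 0.0005757 W
  P_R5 = (5.705 - 0)²/6200 = 0.005249 W
P_total = P_R1 + P_R2 + P_R3 + P_R4 + P_R5 = 128 W

Final answer: 128 W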